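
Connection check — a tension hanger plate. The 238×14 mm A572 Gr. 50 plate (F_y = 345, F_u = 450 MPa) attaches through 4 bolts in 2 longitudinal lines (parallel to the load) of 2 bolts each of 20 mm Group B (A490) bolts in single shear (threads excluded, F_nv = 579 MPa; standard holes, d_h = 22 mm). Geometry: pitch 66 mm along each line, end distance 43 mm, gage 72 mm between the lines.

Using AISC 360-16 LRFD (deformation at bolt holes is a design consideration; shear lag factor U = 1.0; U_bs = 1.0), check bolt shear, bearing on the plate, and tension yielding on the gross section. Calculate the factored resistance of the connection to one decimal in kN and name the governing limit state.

545.7 kN (bolt shear governs)

Bolt shear: A_b = π(20)²/4 = 314.16 mm². φR_n = 0.75 × 579 × 314.16 × 4 × 1 = 545.7 kN.
Bearing (14 mm plate, F_u = 450 MPa): end bolts L_c = 43 − 22/2 = 32, R_n = min(1.2×32×14×450, 2.4×20×14×450) = 241.92 kN/bolt; interior L_c = 66 − 22 = 44, R_n = 302.4 kN/bolt. φR_n = 0.75 × (2×241.92 + 2×302.4) = 816.5 kN.
Tension yield (gross): A_g = 238×14 = 3332 mm². φR_n = 0.90 × 345 × 3332 = 1034.6 kN.
Governing: min(545.7, 816.5, 1034.6) = 545.7 kN → bolt shear.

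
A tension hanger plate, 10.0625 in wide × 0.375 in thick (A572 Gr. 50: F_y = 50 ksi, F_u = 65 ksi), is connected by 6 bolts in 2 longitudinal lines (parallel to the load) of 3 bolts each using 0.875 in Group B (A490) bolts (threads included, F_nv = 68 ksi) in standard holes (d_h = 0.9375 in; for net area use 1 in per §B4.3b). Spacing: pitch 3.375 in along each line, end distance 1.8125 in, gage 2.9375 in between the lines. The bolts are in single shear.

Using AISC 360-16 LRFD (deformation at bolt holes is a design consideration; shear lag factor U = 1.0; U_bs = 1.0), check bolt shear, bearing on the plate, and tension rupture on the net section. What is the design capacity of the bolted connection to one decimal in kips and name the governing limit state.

Bolt shear: A_b = π(0.875)²/4 = 0.60132 in². φR_n = 0.75 × 68 × 0.60132 × 6 × 1 = 184.0 kips.
Bearing (0.375 in plate, F_u = 65 ksi): end bolts L_c = 1.8125 − 0.9375/2 = 1.34375, R_n = min(1.2×1.34375×0.375×65, 2.4×0.875×0.375×65) = 39.305 kips/bolt; interior L_c = 3.375 − 0.9375 = 2.4375, R_n = 51.188 kips/bolt. φR_n = 0.75 × (2×39.305 + 4×51.188) = 212.5 kips.
Tension rupture (net): A_n = (10.0625 − 2×1)×0.375 = 3.0234 in² (U = 1.0, A_e = A_n). φR_n = 0.75 × 65 × 3.0234 = 147.4 kips.
Governing: min(184.0, 212.5, 147.4) = 147.4 kips → net-section rupture.

147.4 kips (net-section rupture governs)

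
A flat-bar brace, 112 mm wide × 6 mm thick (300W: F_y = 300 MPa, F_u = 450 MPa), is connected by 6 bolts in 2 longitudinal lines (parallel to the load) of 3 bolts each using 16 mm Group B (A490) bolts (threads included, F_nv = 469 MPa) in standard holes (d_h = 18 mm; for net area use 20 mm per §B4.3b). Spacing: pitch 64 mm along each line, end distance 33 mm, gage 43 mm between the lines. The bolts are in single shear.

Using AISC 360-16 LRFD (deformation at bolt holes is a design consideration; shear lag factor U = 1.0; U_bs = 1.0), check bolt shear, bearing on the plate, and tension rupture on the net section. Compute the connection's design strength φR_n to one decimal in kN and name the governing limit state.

Bolt shear: A_b = π(16)²/4 = 201.06 mm². φR_n = 0.75 × 469 × 201.06 × 6 × 1 = 424.3 kN.
Bearing (6 mm plate, F_u = 450 MPa): end bolts L_c = 33 − 18/2 = 24, R_n = min(1.2×24×6×450, 2.4×16×6×450) = 77.76 kN/bolt; interior L_c = 64 − 18 = 46, R_n = 103.68 kN/bolt. φR_n = 0.75 × (2×77.76 + 4×103.68) = 427.7 kN.
Tension rupture (net): A_n = (112 − 2×20)×6 = 432 mm² (U = 1.0, A_e = A_n). φR_n = 0.75 × 450 × 432 = 145.8 kN.
Governing: min(424.3, 427.7, 145.8) = 145.8 kN → net-section rupture.

145.8 kN (net-section rupture governs)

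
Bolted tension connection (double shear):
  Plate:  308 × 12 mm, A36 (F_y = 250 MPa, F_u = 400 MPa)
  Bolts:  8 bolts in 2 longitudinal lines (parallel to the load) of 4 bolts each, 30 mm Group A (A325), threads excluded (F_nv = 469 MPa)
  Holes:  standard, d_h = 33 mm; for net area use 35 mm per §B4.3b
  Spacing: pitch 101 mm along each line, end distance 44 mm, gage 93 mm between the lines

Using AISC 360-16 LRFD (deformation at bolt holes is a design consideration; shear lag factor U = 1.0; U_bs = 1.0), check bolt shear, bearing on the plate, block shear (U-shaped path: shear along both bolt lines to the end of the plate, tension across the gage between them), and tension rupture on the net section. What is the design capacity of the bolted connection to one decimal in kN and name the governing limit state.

Bolt shear: A_b = π(30)²/4 = 706.86 mm². φR_n = 0.75 × 469 × 706.86 × 8 × 2 = 3978.2 kN.
Bearing (12 mm plate, F_u = 400 MPa): end bolts L_c = 44 − 33/2 = 27.5, R_n = min(1.2×27.5×12×400, 2.4×30×12×400) = 158.4 kN/bolt; interior L_c = 101 − 33 = 68, R_n = 345.6 kN/bolt. φR_n = 0.75 × (2×158.4 + 6×345.6) = 1792.8 kN.
Block shear: shear path 2×[44+3×101] = 2×347 mm, A_gv = 8328, A_nv = 2×(347 − 3.5×35)×12 = 5388 mm²; tension across gage: (93 − 1×35)×12 = 696 mm². R_n = min(0.6×400×5388, 0.6×250×8328) + 1.0×400×696 = min(1293.1, 1249.2) + 278.4 = 1527.6 kN. φR_n = 0.75 × 1527.6 = 1145.7 kN.
Tension rupture (net): A_n = (308 − 2×35)×12 = 2856 mm² (U = 1.0, A_e = A_n). φR_n = 0.75 × 400 × 2856 = 856.8 kN.
Governing: min(3978.2, 1792.8, 1145.7, 856.8) = 856.8 kN → net-section rupture.

856.8 kN (net-section rupture governs)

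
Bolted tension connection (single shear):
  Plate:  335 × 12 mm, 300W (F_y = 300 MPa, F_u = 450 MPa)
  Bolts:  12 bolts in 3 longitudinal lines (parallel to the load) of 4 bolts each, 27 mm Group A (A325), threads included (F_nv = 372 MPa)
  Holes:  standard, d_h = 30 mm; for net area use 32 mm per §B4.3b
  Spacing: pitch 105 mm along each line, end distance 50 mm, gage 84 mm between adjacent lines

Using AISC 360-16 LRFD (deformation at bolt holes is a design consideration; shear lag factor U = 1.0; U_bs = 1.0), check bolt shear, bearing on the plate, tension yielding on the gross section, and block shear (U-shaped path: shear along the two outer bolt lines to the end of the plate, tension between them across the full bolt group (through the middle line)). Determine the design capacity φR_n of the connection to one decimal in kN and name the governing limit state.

Bolt shear: A_b = π(27)²/4 = 572.56 mm². φR_n = 0.75 × 372 × 572.56 × 12 × 1 = 1916.9 kN.
Bearing (12 mm plate, F_u = 450 MPa): end bolts L_c = 50 − 30/2 = 35, R_n = min(1.2×35×12×450, 2.4×27×12×450) = 226.8 kN/bolt; interior L_c = 105 − 30 = 75, R_n = 349.92 kN/bolt. φR_n = 0.75 × (3×226.8 + 9×349.92) = 2872.3 kN.
Tension yield (gross): A_g = 335×12 = 4020 mm². φR_n = 0.90 × 300 × 4020 = 1085.4 kN.
Block shear: shear path 2×[50+3×105] = 2×365 mm, A_gv = 8760, A_nv = 2×(365 − 3.5×32)×12 = 6072 mm²; tension across gage: (168 − 2×32)×12 = 1248 mm². R_n = min(0.6×450×6072, 0.6×300×8760) + 1.0×450×1248 = min(1639.4, 1576.8) + 561.6 = 2138.4 kN. φR_n = 0.75 × 2138.4 = 1603.8 kN.
Governing: min(1916.9, 2872.3, 1085.4, 1603.8) = 1085.4 kN → gross-section yield.

1085.4 kN (gross-section yield governs)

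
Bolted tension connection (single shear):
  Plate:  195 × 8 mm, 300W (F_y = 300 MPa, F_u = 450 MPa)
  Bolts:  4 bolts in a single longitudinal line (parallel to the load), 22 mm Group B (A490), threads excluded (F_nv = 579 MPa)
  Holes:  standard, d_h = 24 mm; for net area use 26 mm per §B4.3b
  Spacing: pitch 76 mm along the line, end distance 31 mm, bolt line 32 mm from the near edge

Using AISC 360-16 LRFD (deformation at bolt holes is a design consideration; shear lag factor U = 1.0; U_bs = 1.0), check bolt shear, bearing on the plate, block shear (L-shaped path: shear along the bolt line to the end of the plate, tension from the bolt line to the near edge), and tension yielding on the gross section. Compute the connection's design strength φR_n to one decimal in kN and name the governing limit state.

Bolt shear: A_b = π(22)²/4 = 380.13 mm². φR_n = 0.75 × 579 × 380.13 × 4 × 1 = 660.3 kN.
Bearing (8 mm plate, F_u = 450 MPa): end bolts L_c = 31 − 24/2 = 19, R_n = min(1.2×19×8×450, 2.4×22×8×450) = 82.08 kN/bolt; interior L_c = 76 − 24 = 52, R_n = 190.08 kN/bolt. φR_n = 0.75 × (1×82.08 + 3×190.08) = 489.2 kN.
Block shear: shear path 1×[31+3×76] = 1×259 mm, A_gv = 2072, A_nv = 1×(259 − 3.5×26)×8 = 1344 mm²; tension to near edge: (32 − 0.5×26)×8 = 152 mm². R_n = min(0.6×450×1344, 0.6×300×2072) + 1.0×450×152 = min(362.88, 372.96) + 68.4 = 431.28 kN. φR_n = 0.75 × 431.28 = 323.5 kN.
Tension yield (gross): A_g = 195×8 = 1560 mm². φR_n = 0.90 × 300 × 1560 = 421.2 kN.
Governing: min(660.3, 489.2, 323.5, 421.2) = 323.5 kN → block shear.

323.5 kN (block shear governs)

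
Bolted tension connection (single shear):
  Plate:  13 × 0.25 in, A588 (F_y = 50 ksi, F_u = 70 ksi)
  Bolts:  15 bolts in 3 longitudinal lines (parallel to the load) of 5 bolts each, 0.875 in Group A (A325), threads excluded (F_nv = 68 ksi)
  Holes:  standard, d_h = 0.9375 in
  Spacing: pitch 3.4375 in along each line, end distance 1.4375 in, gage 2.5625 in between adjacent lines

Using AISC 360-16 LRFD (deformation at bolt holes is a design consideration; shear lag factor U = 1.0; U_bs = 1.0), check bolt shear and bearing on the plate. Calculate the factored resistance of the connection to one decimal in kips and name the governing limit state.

376.5 kips (bearing governs)

Bolt shear: A_b = π(0.875)²/4 = 0.60132 in². φR_n = 0.75 × 68 × 0.60132 × 15 × 1 = 460.0 kips.
Bearing (0.25 in plate, F_u = 70 ksi): end bolts L_c = 1.4375 − 0.9375/2 = 0.96875, R_n = min(1.2×0.96875×0.25×70, 2.4×0.875×0.25×70) = 20.344 kips/bolt; interior L_c = 3.4375 − 0.9375 = 2.5, R_n = 36.75 kips/bolt. φR_n = 0.75 × (3×20.344 + 12×36.75) = 376.5 kips.
Governing: min(460.0, 376.5) = 376.5 kips → bearing.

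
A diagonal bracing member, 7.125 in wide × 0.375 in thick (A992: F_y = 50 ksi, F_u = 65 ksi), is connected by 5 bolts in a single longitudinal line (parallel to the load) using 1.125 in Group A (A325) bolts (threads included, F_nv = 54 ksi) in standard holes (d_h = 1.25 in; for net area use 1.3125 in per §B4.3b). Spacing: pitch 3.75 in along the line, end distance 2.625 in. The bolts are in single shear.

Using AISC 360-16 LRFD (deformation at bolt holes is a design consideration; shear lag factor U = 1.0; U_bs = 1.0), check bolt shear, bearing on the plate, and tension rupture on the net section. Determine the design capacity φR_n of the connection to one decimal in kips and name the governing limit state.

106.3 kips (net-section rupture governs)

Bolt shear: A_b = π(1.125)²/4 = 0.99402 in². φR_n = 0.75 × 54 × 0.99402 × 5 × 1 = 201.3 kips.
Bearing (0.375 in plate, F_u = 65 ksi): end bolts L_c = 2.625 − 1.25/2 = 2, R_n = min(1.2×2×0.375×65, 2.4×1.125×0.375×65) = 58.5 kips/bolt; interior L_c = 3.75 − 1.25 = 2.5, R_n = 65.813 kips/bolt. φR_n = 0.75 × (1×58.5 + 4×65.813) = 241.3 kips.
Tension rupture (net): A_n = (7.125 − 1×1.3125)×0.375 = 2.1797 in² (U = 1.0, A_e = A_n). φR_n = 0.75 × 65 × 2.1797 = 106.3 kips.
Governing: min(201.3, 241.3, 106.3) = 106.3 kips → net-section rupture.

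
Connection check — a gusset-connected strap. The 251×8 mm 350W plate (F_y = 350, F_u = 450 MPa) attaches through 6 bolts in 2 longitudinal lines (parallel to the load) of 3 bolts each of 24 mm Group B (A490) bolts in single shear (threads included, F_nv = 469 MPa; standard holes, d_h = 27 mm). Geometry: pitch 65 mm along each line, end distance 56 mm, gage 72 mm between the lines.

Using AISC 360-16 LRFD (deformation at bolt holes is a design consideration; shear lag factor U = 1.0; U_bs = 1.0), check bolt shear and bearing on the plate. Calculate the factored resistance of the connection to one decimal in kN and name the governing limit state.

Bolt shear: A_b = π(24)²/4 = 452.39 mm². φR_n = 0.75 × 469 × 452.39 × 6 × 1 = 954.8 kN.
Bearing (8 mm plate, F_u = 450 MPa): end bolts L_c = 56 − 27/2 = 42.5, R_n = min(1.2×42.5×8×450, 2.4×24×8×450) = 183.6 kN/bolt; interior L_c = 65 − 27 = 38, R_n = 164.16 kN/bolt. φR_n = 0.75 × (2×183.6 + 4×164.16) = 767.9 kN.
Governing: min(954.8, 767.9) = 767.9 kN → bearing.

767.9 kN (bearing governs)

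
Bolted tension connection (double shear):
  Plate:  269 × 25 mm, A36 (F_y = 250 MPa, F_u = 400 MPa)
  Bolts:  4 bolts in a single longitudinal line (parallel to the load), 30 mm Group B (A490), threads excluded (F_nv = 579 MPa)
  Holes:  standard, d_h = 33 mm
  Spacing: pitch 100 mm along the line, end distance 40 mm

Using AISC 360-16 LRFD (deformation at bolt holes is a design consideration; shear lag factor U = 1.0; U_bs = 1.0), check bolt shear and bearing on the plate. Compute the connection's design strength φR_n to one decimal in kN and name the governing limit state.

1831.5 kN (bearing governs)

Bolt shear: A_b = π(30)²/4 = 706.86 mm². φR_n = 0.75 × 579 × 706.86 × 4 × 2 = 2455.6 kN.
Bearing (25 mm plate, F_u = 400 MPa): end bolts L_c = 40 − 33/2 = 23.5, R_n = min(1.2×23.5×25×400, 2.4×30×25×400) = 282 kN/bolt; interior L_c = 100 − 33 = 67, R_n = 720 kN/bolt. φR_n = 0.75 × (1×282 + 3×720) = 1831.5 kN.
Governing: min(2455.6, 1831.5) = 1831.5 kN → bearing.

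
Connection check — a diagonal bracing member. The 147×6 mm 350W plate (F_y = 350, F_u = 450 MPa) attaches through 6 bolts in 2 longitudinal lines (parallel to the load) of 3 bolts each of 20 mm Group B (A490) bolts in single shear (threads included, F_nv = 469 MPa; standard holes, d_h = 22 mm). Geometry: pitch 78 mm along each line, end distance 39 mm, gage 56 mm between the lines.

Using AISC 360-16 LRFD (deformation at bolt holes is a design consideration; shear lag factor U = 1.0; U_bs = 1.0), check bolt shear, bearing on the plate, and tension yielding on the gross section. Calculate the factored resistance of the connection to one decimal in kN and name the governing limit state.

277.8 kN (gross-section yield governs)

Bolt shear: A_b = π(20)²/4 = 314.16 mm². φR_n = 0.75 × 469 × 314.16 × 6 × 1 = 663.0 kN.
Bearing (6 mm plate, F_u = 450 MPa): end bolts L_c = 39 − 22/2 = 28, R_n = min(1.2×28×6×450, 2.4×20×6×450) = 90.72 kN/bolt; interior L_c = 78 − 22 = 56, R_n = 129.6 kN/bolt. φR_n = 0.75 × (2×90.72 + 4×129.6) = 524.9 kN.
Tension yield (gross): A_g = 147×6 = 882 mm². φR_n = 0.90 × 350 × 882 = 277.8 kN.
Governing: min(663.0, 524.9, 277.8) = 277.8 kN → gross-section yield.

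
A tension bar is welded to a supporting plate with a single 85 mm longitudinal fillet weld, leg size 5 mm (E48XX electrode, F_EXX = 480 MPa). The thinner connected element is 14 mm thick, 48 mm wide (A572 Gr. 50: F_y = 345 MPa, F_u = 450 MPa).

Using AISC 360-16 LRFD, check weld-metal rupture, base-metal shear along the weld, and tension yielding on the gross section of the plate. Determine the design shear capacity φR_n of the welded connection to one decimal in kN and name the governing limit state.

Weld metal: throat = 0.707×5 = 3.535 mm, L = 85 mm. φR_n = 0.75 × 0.6 × 480 × 3.535 × 85 = 64.9 kN.
Base metal shear (14 mm plate): yield φR_n = 1.0×0.6×345×14×85 = 246.3 kN; rupture φR_n = 0.75×0.6×450×14×85 = 241.0 kN; take 241.0 kN (rupture).
Tension yield (gross): A_g = 48×14 = 672 mm². φR_n = 0.90 × 345 × 672 = 208.7 kN.
Governing: min(64.9, 241.0, 208.7) = 64.9 kN → weld metal.

64.9 kN (weld metal governs)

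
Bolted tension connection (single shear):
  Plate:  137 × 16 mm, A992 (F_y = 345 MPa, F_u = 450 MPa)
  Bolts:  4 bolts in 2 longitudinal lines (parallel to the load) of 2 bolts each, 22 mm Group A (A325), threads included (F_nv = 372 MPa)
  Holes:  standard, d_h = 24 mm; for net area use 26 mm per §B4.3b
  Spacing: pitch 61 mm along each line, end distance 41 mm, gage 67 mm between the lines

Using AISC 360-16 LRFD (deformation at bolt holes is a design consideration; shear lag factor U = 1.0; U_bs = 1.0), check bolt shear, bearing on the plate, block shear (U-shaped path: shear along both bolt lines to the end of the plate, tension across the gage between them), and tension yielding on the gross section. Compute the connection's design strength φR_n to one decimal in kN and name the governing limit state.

424.2 kN (bolt shear governs)

Bolt shear: A_b = π(22)²/4 = 380.13 mm². φR_n = 0.75 × 372 × 380.13 × 4 × 1 = 424.2 kN.
Bearing (16 mm plate, F_u = 450 MPa): end bolts L_c = 41 − 24/2 = 29, R_n = min(1.2×29×16×450, 2.4×22×16×450) = 250.56 kN/bolt; interior L_c = 61 − 24 = 37, R_n = 319.68 kN/bolt. φR_n = 0.75 × (2×250.56 + 2×319.68) = 855.4 kN.
Block shear: shear path 2×[41+1×61] = 2×102 mm, A_gv = 3264, A_nv = 2×(102 − 1.5×26)×16 = 2016 mm²; tension across gage: (67 − 1×26)×16 = 656 mm². R_n = min(0.6×450×2016, 0.6×345×3264) + 1.0×450×656 = min(544.32, 675.65) + 295.2 = 839.52 kN. φR_n = 0.75 × 839.52 = 629.6 kN.
Tension yield (gross): A_g = 137×16 = 2192 mm². φR_n = 0.90 × 345 × 2192 = 680.6 kN.
Governing: min(424.2, 855.4, 629.6, 680.6) = 424.2 kN → bolt shear.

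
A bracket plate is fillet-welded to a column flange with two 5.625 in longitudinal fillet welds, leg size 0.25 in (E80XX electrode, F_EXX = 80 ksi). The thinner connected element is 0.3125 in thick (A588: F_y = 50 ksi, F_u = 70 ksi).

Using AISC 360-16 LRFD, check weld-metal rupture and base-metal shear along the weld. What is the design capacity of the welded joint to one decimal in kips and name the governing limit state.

Weld metal: throat = 0.707×0.25 = 0.17675 in, L = 2×5.625 = 11.25 in. φR_n = 0.75 × 0.6 × 80 × 0.17675 × 11.25 = 71.6 kips.
Base metal shear (0.3125 in plate): yield φR_n = 1.0×0.6×50×0.3125×11.25 = 105.5 kips; rupture φR_n = 0.75×0.6×70×0.3125×11.25 = 110.7 kips; take 105.5 kips (yield).
Governing: min(71.6, 105.5) = 71.6 kips → weld metal.

71.6 kips (weld metal governs)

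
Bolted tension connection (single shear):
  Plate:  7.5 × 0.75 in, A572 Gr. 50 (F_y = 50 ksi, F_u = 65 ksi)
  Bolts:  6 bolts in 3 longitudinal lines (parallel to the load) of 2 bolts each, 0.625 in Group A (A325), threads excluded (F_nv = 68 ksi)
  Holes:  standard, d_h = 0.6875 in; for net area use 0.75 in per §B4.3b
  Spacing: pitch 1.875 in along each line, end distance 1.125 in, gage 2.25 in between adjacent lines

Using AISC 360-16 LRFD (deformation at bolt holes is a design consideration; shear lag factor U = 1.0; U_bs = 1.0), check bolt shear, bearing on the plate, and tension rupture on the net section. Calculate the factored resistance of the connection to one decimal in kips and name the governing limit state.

93.9 kips (bolt shear governs)

Bolt shear: A_b = π(0.625)²/4 = 0.3068 in². φR_n = 0.75 × 68 × 0.3068 × 6 × 1 = 93.9 kips.
Bearing (0.75 in plate, F_u = 65 ksi): end bolts L_c = 1.125 − 0.6875/2 = 0.78125, R_n = min(1.2×0.78125×0.75×65, 2.4×0.625×0.75×65) = 45.703 kips/bolt; interior L_c = 1.875 − 0.6875 = 1.1875, R_n = 69.469 kips/bolt. φR_n = 0.75 × (3×45.703 + 3×69.469) = 259.1 kips.
Tension rupture (net): A_n = (7.5 − 3×0.75)×0.75 = 3.9375 in² (U = 1.0, A_e = A_n). φR_n = 0.75 × 65 × 3.9375 = 192.0 kips.
Governing: min(93.9, 259.1, 192.0) = 93.9 kips → bolt shear.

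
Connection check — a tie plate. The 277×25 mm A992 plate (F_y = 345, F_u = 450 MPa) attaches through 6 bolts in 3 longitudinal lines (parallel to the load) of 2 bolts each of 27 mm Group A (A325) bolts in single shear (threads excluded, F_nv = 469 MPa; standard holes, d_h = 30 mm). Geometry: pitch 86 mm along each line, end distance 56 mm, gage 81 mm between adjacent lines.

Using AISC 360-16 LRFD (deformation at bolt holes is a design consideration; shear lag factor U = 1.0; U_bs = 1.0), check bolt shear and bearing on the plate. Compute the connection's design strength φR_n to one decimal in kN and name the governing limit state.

1208.4 kN (bolt shear governs)

Bolt shear: A_b = π(27)²/4 = 572.56 mm². φR_n = 0.75 × 469 × 572.56 × 6 × 1 = 1208.4 kN.
Bearing (25 mm plate, F_u = 450 MPa): end bolts L_c = 56 − 30/2 = 41, R_n = min(1.2×41×25×450, 2.4×27×25×450) = 553.5 kN/bolt; interior L_c = 86 − 30 = 56, R_n = 729 kN/bolt. φR_n = 0.75 × (3×553.5 + 3×729) = 2885.6 kN.
Governing: min(1208.4, 2885.6) = 1208.4 kN → bolt shear.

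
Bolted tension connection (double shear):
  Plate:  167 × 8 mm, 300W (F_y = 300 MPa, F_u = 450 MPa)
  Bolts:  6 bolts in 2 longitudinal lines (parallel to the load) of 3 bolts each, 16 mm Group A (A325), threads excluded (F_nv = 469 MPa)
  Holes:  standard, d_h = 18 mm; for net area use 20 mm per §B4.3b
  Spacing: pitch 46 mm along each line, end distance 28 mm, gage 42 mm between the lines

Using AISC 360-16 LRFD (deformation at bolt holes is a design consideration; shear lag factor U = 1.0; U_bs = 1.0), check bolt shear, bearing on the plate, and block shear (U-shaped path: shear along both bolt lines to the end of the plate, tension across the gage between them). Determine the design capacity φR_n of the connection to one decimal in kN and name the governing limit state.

Bolt shear: A_b = π(16)²/4 = 201.06 mm². φR_n = 0.75 × 469 × 201.06 × 6 × 2 = 848.7 kN.
Bearing (8 mm plate, F_u = 450 MPa): end bolts L_c = 28 − 18/2 = 19, R_n = min(1.2×19×8×450, 2.4×16×8×450) = 82.08 kN/bolt; interior L_c = 46 − 18 = 28, R_n = 120.96 kN/bolt. φR_n = 0.75 × (2×82.08 + 4×120.96) = 486.0 kN.
Block shear: shear path 2×[28+2×46] = 2×120 mm, A_gv = 1920, A_nv = 2×(120 − 2.5×20)×8 = 1120 mm²; tension across gage: (42 − 1×20)×8 = 176 mm². R_n = min(0.6×450×1120, 0.6×300×1920) + 1.0×450×176 = min(302.4, 345.6) + 79.2 = 381.6 kN. φR_n = 0.75 × 381.6 = 286.2 kN.
Governing: min(848.7, 486.0, 286.2) = 286.2 kN → block shear.

286.2 kN (block shear governs)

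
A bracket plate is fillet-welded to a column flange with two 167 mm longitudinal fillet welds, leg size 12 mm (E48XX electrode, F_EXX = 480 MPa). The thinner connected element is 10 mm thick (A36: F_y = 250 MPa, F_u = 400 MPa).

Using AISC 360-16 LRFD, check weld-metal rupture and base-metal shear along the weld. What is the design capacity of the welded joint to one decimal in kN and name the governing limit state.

501.0 kN (base-metal shear governs)

Weld metal: throat = 0.707×12 = 8.484 mm, L = 2×167 = 334 mm. φR_n = 0.75 × 0.6 × 480 × 8.484 × 334 = 612.1 kN.
Base metal shear (10 mm plate): yield φR_n = 1.0×0.6×250×10×334 = 501.0 kN; rupture φR_n = 0.75×0.6×400×10×334 = 601.2 kN; take 501.0 kN (yield).
Governing: min(612.1, 501.0) = 501.0 kN → base-metal shear.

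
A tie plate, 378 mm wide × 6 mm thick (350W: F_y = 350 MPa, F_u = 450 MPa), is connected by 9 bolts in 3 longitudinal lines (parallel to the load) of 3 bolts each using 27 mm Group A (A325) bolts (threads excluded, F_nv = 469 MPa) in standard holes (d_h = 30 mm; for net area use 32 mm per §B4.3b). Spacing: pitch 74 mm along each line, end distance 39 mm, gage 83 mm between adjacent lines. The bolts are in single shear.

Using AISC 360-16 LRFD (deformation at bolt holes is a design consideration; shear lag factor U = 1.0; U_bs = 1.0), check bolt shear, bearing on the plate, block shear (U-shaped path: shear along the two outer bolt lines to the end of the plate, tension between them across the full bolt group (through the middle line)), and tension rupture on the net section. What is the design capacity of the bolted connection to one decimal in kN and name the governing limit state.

466.6 kN (block shear governs)

Bolt shear: A_b = π(27)²/4 = 572.56 mm². φR_n = 0.75 × 469 × 572.56 × 9 × 1 = 1812.6 kN.
Bearing (6 mm plate, F_u = 450 MPa): end bolts L_c = 39 − 30/2 = 24, R_n = min(1.2×24×6×450, 2.4×27×6×450) = 77.76 kN/bolt; interior L_c = 74 − 30 = 44, R_n = 142.56 kN/bolt. φR_n = 0.75 × (3×77.76 + 6×142.56) = 816.5 kN.
Block shear: shear path 2×[39+2×74] = 2×187 mm, A_gv = 2244, A_nv = 2×(187 − 2.5×32)×6 = 1284 mm²; tension across gage: (166 − 2×32)×6 = 612 mm². R_n = min(0.6×450×1284, 0.6×350×2244) + 1.0×450×612 = min(346.68, 471.24) + 275.4 = 622.08 kN. φR_n = 0.75 × 622.08 = 466.6 kN.
Tension rupture (net): A_n = (378 − 3×32)×6 = 1692 mm² (U = 1.0, A_e = A_n). φR_n = 0.75 × 450 × 1692 = 571.1 kN.
Governing: min(1812.6, 816.5, 466.6, 571.1) = 466.6 kN → block shear.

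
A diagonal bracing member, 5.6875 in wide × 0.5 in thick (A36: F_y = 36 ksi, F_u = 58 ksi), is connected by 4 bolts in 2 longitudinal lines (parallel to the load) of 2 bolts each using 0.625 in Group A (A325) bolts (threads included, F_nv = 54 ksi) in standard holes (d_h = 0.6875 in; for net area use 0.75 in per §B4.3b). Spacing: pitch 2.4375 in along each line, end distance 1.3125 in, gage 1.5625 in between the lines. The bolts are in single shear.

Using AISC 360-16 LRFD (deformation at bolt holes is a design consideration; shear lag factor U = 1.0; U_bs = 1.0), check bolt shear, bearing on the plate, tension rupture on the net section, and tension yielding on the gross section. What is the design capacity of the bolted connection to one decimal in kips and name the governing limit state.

49.7 kips (bolt shear governs)

Bolt shear: A_b = π(0.625)²/4 = 0.3068 in². φR_n = 0.75 × 54 × 0.3068 × 4 × 1 = 49.7 kips.
Bearing (0.5 in plate, F_u = 58 ksi): end bolts L_c = 1.3125 − 0.6875/2 = 0.96875, R_n = min(1.2×0.96875×0.5×58, 2.4×0.625×0.5×58) = 33.713 kips/bolt; interior L_c = 2.4375 − 0.6875 = 1.75, R_n = 43.5 kips/bolt. φR_n = 0.75 × (2×33.713 + 2×43.5) = 115.8 kips.
Tension rupture (net): A_n = (5.6875 − 2×0.75)×0.5 = 2.0938 in² (U = 1.0, A_e = A_n). φR_n = 0.75 × 58 × 2.0938 = 91.1 kips.
Tension yield (gross): A_g = 5.6875×0.5 = 2.8438 in². φR_n = 0.90 × 36 × 2.8438 = 92.1 kips.
Governing: min(49.7, 115.8, 91.1, 92.1) = 49.7 kips → bolt shear.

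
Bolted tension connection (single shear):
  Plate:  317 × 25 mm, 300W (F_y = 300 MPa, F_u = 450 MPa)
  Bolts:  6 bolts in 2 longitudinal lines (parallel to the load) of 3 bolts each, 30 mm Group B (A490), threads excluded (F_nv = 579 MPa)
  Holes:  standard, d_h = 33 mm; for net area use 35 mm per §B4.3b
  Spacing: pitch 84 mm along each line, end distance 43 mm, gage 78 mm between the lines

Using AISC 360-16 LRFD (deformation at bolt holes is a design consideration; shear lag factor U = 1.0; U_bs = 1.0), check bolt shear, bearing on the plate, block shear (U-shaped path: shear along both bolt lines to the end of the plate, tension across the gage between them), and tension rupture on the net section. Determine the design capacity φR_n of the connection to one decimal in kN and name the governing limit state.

Bolt shear: A_b = π(30)²/4 = 706.86 mm². φR_n = 0.75 × 579 × 706.86 × 6 × 1 = 1841.7 kN.
Bearing (25 mm plate, F_u = 450 MPa): end bolts L_c = 43 − 33/2 = 26.5, R_n = min(1.2×26.5×25×450, 2.4×30×25×450) = 357.75 kN/bolt; interior L_c = 84 − 33 = 51, R_n = 688.5 kN/bolt. φR_n = 0.75 × (2×357.75 + 4×688.5) = 2602.1 kN.
Block shear: shear path 2×[43+2×84] = 2×211 mm, A_gv = 10550, A_nv = 2×(211 − 2.5×35)×25 = 6175 mm²; tension across gage: (78 − 1×35)×25 = 1075 mm². R_n = min(0.6×450×6175, 0.6×300×10550) + 1.0×450×1075 = min(1667.3, 1899) + 483.75 = 2151.1 kN. φR_n = 0.75 × 2151.1 = 1613.3 kN.
Tension rupture (net): A_n = (317 − 2×35)×25 = 6175 mm² (U = 1.0, A_e = A_n). φR_n = 0.75 × 450 × 6175 = 2084.1 kN.
Governing: min(1841.7, 2602.1, 1613.3, 2084.1) = 1613.3 kN → block shear.

1613.3 kN (block shear governs)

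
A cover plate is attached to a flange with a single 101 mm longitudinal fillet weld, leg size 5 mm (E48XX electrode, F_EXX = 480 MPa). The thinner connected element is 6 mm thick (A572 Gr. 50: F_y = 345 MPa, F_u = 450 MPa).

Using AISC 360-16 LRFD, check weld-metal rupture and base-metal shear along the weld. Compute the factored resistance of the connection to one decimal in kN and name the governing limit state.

Weld metal: throat = 0.707×5 = 3.535 mm, L = 101 mm. φR_n = 0.75 × 0.6 × 480 × 3.535 × 101 = 77.1 kN.
Base metal shear (6 mm plate): yield φR_n = 1.0×0.6×345×6×101 = 125.4 kN; rupture φR_n = 0.75×0.6×450×6×101 = 122.7 kN; take 122.7 kN (rupture).
Governing: min(77.1, 122.7) = 77.1 kN → weld metal.

77.1 kN (weld metal governs)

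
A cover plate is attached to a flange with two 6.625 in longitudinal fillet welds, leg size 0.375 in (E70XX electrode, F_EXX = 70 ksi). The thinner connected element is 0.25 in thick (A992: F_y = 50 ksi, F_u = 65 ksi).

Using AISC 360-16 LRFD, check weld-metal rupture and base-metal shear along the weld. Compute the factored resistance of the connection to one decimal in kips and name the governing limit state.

Weld metal: throat = 0.707×0.375 = 0.26513 in, L = 2×6.625 = 13.25 in. φR_n = 0.75 × 0.6 × 70 × 0.26513 × 13.25 = 110.7 kips.
Base metal shear (0.25 in plate): yield φR_n = 1.0×0.6×50×0.25×13.25 = 99.4 kips; rupture φR_n = 0.75×0.6×65×0.25×13.25 = 96.9 kips; take 96.9 kips (rupture).
Governing: min(110.7, 96.9) = 96.9 kips → base-metal shear.

96.9 kips (base-metal shear governs)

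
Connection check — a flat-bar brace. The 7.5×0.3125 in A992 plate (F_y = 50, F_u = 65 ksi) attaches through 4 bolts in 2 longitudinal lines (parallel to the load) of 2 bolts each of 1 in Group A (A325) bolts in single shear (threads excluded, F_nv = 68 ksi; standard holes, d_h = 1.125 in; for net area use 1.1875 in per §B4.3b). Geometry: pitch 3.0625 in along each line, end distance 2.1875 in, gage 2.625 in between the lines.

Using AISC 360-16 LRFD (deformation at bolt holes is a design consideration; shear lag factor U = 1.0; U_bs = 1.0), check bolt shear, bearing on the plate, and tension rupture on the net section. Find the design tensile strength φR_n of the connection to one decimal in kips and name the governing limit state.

Bolt shear: A_b = π(1)²/4 = 0.7854 in². φR_n = 0.75 × 68 × 0.7854 × 4 × 1 = 160.2 kips.
Bearing (0.3125 in plate, F_u = 65 ksi): end bolts L_c = 2.1875 − 1.125/2 = 1.625, R_n = min(1.2×1.625×0.3125×65, 2.4×1×0.3125×65) = 39.609 kips/bolt; interior L_c = 3.0625 − 1.125 = 1.9375, R_n = 47.227 kips/bolt. φR_n = 0.75 × (2×39.609 + 2×47.227) = 130.3 kips.
Tension rupture (net): A_n = (7.5 − 2×1.1875)×0.3125 = 1.6016 in² (U = 1.0, A_e = A_n). φR_n = 0.75 × 65 × 1.6016 = 78.1 kips.
Governing: min(160.2, 130.3, 78.1) = 78.1 kips → net-section rupture.

78.1 kips (net-section rupture governs)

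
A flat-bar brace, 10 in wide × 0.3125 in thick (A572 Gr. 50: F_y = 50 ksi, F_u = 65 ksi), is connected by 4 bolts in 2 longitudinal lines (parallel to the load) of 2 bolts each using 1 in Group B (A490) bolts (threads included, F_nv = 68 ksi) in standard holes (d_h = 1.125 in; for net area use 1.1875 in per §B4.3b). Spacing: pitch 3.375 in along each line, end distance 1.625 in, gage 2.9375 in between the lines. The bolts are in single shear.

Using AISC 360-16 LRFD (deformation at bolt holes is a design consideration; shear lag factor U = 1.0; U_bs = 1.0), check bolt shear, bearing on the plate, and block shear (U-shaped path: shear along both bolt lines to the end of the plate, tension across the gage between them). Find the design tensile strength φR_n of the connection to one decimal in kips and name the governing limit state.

85.5 kips (block shear governs)

Bolt shear: A_b = π(1)²/4 = 0.7854 in². φR_n = 0.75 × 68 × 0.7854 × 4 × 1 = 160.2 kips.
Bearing (0.3125 in plate, F_u = 65 ksi): end bolts L_c = 1.625 − 1.125/2 = 1.0625, R_n = min(1.2×1.0625×0.3125×65, 2.4×1×0.3125×65) = 25.898 kips/bolt; interior L_c = 3.375 − 1.125 = 2.25, R_n = 48.75 kips/bolt. φR_n = 0.75 × (2×25.898 + 2×48.75) = 112.0 kips.
Block shear: shear path 2×[1.625+1×3.375] = 2×5 in, A_gv = 3.125, A_nv = 2×(5 − 1.5×1.1875)×0.3125 = 2.0117 in²; tension across gage: (2.9375 − 1×1.1875)×0.3125 = 0.54688 in². R_n = min(0.6×65×2.0117, 0.6×50×3.125) + 1.0×65×0.54688 = min(78.456, 93.75) + 35.547 = 114 kips. φR_n = 0.75 × 114 = 85.5 kips.
Governing: min(160.2, 112.0, 85.5) = 85.5 kips → block shear.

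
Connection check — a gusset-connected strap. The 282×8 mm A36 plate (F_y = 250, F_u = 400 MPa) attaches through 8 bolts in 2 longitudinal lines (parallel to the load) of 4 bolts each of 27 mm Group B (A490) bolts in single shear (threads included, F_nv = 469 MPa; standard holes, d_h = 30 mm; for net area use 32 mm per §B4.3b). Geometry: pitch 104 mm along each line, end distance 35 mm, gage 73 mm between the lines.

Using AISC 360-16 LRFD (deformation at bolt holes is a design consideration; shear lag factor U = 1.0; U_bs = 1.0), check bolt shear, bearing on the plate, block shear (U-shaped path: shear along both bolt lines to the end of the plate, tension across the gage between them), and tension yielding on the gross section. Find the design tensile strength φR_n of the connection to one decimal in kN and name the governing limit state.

507.6 kN (gross-section yield governs)

Bolt shear: A_b = π(27)²/4 = 572.56 mm². φR_n = 0.75 × 469 × 572.56 × 8 × 1 = 1611.2 kN.
Bearing (8 mm plate, F_u = 400 MPa): end bolts L_c = 35 − 30/2 = 20, R_n = min(1.2×20×8×400, 2.4×27×8×400) = 76.8 kN/bolt; interior L_c = 104 − 30 = 74, R_n = 207.36 kN/bolt. φR_n = 0.75 × (2×76.8 + 6×207.36) = 1048.3 kN.
Block shear: shear path 2×[35+3×104] = 2×347 mm, A_gv = 5552, A_nv = 2×(347 − 3.5×32)×8 = 3760 mm²; tension across gage: (73 − 1×32)×8 = 328 mm². R_n = min(0.6×400×3760, 0.6×250×5552) + 1.0×400×328 = min(902.4, 832.8) + 131.2 = 964 kN. φR_n = 0.75 × 964 = 723.0 kN.
Tension yield (gross): A_g = 282×8 = 2256 mm². φR_n = 0.90 × 250 × 2256 = 507.6 kN.
Governing: min(1611.2, 1048.3, 723.0, 507.6) = 507.6 kN → gross-section yield.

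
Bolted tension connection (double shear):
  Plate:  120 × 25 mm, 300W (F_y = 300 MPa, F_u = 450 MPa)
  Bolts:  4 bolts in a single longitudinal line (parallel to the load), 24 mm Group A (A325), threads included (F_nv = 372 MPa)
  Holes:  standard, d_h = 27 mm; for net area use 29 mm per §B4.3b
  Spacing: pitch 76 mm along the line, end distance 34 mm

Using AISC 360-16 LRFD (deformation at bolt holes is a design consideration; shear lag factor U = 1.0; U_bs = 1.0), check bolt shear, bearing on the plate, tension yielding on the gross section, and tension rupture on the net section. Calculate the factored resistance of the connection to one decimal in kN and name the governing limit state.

767.8 kN (net-section rupture governs)

Bolt shear: A_b = π(24)²/4 = 452.39 mm². φR_n = 0.75 × 372 × 452.39 × 4 × 2 = 1009.7 kN.
Bearing (25 mm plate, F_u = 450 MPa): end bolts L_c = 34 − 27/2 = 20.5, R_n = min(1.2×20.5×25×450, 2.4×24×25×450) = 276.75 kN/bolt; interior L_c = 76 − 27 = 49, R_n = 648 kN/bolt. φR_n = 0.75 × (1×276.75 + 3×648) = 1665.6 kN.
Tension yield (gross): A_g = 120×25 = 3000 mm². φR_n = 0.90 × 300 × 3000 = 810.0 kN.
Tension rupture (net): A_n = (120 − 1×29)×25 = 2275 mm² (U = 1.0, A_e = A_n). φR_n = 0.75 × 450 × 2275 = 767.8 kN.
Governing: min(1009.7, 1665.6, 810.0, 767.8) = 767.8 kN → net-section rupture.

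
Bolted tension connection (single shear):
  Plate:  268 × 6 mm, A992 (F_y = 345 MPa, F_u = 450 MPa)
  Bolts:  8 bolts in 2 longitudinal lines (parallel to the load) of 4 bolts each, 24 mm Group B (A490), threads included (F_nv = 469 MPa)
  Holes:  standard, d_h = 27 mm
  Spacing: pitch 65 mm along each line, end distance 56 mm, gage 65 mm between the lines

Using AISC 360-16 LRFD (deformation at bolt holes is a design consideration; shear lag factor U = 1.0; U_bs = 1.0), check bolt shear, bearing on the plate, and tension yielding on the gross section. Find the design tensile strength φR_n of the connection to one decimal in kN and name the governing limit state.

Bolt shear: A_b = π(24)²/4 = 452.39 mm². φR_n = 0.75 × 469 × 452.39 × 8 × 1 = 1273.0 kN.
Bearing (6 mm plate, F_u = 450 MPa): end bolts L_c = 56 − 27/2 = 42.5, R_n = min(1.2×42.5×6×450, 2.4×24×6×450) = 137.7 kN/bolt; interior L_c = 65 − 27 = 38, R_n = 123.12 kN/bolt. φR_n = 0.75 × (2×137.7 + 6×123.12) = 760.6 kN.
Tension yield (gross): A_g = 268×6 = 1608 mm². φR_n = 0.90 × 345 × 1608 = 499.3 kN.
Governing: min(1273.0, 760.6, 499.3) = 499.3 kN → gross-section yield.

499.3 kN (gross-section yield governs)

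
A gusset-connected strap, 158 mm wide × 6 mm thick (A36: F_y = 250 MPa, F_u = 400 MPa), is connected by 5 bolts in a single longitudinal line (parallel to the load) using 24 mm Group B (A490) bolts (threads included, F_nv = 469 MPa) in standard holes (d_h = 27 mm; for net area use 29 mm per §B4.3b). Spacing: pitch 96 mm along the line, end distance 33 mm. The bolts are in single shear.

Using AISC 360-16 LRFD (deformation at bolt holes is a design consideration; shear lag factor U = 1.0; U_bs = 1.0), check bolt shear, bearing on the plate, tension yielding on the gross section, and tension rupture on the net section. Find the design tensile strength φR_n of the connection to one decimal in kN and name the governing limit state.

213.3 kN (gross-section yield governs)

Bolt shear: A_b = π(24)²/4 = 452.39 mm². φR_n = 0.75 × 469 × 452.39 × 5 × 1 = 795.6 kN.
Bearing (6 mm plate, F_u = 400 MPa): end bolts L_c = 33 − 27/2 = 19.5, R_n = min(1.2×19.5×6×400, 2.4×24×6×400) = 56.16 kN/bolt; interior L_c = 96 − 27 = 69, R_n = 138.24 kN/bolt. φR_n = 0.75 × (1×56.16 + 4×138.24) = 456.8 kN.
Tension yield (gross): A_g = 158×6 = 948 mm². φR_n = 0.90 × 250 × 948 = 213.3 kN.
Tension rupture (net): A_n = (158 − 1×29)×6 = 774 mm² (U = 1.0, A_e = A_n). φR_n = 0.75 × 400 × 774 = 232.2 kN.
Governing: min(795.6, 456.8, 213.3, 232.2) = 213.3 kN → gross-section yield.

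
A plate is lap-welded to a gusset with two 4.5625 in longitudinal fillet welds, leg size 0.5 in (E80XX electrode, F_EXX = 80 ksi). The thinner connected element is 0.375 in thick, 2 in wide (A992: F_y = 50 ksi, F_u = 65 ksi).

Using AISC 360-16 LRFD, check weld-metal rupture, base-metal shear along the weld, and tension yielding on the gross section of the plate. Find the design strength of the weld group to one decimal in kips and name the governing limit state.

33.8 kips (gross-section yield governs)

Weld metal: throat = 0.707×0.5 = 0.3535 in, L = 2×4.5625 = 9.125 in. φR_n = 0.75 × 0.6 × 80 × 0.3535 × 9.125 = 116.1 kips.
Base metal shear (0.375 in plate): yield φR_n = 1.0×0.6×50×0.375×9.125 = 102.7 kips; rupture φR_n = 0.75×0.6×65×0.375×9.125 = 100.1 kips; take 100.1 kips (rupture).
Tension yield (gross): A_g = 2×0.375 = 0.75 in². φR_n = 0.90 × 50 × 0.75 = 33.8 kips.
Governing: min(116.1, 100.1, 33.8) = 33.8 kips → gross-section yield.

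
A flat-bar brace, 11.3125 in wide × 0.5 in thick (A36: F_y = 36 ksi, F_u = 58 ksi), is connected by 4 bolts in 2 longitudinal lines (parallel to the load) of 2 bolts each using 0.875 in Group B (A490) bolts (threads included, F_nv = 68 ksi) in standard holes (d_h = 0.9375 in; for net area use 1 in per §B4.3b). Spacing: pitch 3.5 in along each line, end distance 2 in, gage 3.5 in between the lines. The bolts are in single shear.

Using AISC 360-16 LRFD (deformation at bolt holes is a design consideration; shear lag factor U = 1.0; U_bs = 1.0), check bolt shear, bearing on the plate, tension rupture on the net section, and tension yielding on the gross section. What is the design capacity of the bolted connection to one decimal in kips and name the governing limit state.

Bolt shear: A_b = π(0.875)²/4 = 0.60132 in². φR_n = 0.75 × 68 × 0.60132 × 4 × 1 = 122.7 kips.
Bearing (0.5 in plate, F_u = 58 ksi): end bolts L_c = 2 − 0.9375/2 = 1.53125, R_n = min(1.2×1.53125×0.5×58, 2.4×0.875×0.5×58) = 53.288 kips/bolt; interior L_c = 3.5 − 0.9375 = 2.5625, R_n = 60.9 kips/bolt. φR_n = 0.75 × (2×53.288 + 2×60.9) = 171.3 kips.
Tension rupture (net): A_n = (11.3125 − 2×1)×0.5 = 4.6563 in² (U = 1.0, A_e = A_n). φR_n = 0.75 × 58 × 4.6563 = 202.5 kips.
Tension yield (gross): A_g = 11.3125×0.5 = 5.6563 in². φR_n = 0.90 × 36 × 5.6563 = 183.3 kips.
Governing: min(122.7, 171.3, 202.5, 183.3) = 122.7 kips → bolt shear.

122.7 kips (bolt shear governs)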